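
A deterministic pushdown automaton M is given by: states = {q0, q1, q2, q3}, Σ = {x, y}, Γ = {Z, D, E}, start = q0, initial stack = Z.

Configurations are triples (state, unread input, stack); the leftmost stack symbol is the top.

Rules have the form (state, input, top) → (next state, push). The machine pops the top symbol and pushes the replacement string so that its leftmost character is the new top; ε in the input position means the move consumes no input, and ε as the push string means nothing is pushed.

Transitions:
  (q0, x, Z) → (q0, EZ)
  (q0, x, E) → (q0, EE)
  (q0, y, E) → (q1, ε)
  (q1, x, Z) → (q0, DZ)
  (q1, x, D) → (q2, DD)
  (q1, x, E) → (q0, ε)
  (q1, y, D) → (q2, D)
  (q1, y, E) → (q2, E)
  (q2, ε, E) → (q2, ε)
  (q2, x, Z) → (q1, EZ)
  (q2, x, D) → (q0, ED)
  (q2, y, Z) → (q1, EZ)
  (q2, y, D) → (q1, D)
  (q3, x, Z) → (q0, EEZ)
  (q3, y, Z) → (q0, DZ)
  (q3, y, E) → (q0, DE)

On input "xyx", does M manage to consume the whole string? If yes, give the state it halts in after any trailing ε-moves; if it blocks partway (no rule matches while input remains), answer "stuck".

q0

(q0, xyx, Z) ⊢ (q0, yx, EZ) ⊢ (q1, x, Z) ⊢ (q0, ε, DZ)
All input consumed; M is in state q0.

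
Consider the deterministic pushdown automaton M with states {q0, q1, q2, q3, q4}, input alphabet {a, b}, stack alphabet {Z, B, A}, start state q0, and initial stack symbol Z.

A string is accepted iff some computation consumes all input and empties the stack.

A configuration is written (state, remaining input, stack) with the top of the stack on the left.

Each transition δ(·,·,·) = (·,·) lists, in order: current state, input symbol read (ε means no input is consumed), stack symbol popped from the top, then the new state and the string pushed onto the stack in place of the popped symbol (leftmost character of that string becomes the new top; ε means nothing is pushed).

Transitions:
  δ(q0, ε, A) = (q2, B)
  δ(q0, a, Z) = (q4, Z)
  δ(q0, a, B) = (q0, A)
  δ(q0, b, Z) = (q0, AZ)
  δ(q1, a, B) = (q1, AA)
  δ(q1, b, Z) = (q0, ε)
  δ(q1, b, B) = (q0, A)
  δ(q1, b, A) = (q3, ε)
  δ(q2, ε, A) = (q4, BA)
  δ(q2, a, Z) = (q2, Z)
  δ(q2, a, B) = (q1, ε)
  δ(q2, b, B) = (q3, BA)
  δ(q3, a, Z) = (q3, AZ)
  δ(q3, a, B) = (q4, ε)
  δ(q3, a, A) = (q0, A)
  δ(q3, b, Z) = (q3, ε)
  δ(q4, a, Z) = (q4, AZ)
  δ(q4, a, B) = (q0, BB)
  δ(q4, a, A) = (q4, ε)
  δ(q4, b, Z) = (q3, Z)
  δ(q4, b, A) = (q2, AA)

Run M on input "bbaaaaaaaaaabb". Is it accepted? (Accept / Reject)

Accept

(q0, bbaaaaaaaaaabb, Z)
  read b, top Z: go to q0, push AZ → (q0, baaaaaaaaaabb, AZ)
  ε-move, top A: go to q2, push B → (q2, baaaaaaaaaabb, BZ)
  read b, top B: go to q3, push BA → (q3, aaaaaaaaaabb, BAZ)
  read a, top B: go to q4, push ε → (q4, aaaaaaaaabb, AZ)
  read a, top A: go to q4, push ε → (q4, aaaaaaaabb, Z)
  read a, top Z: go to q4, push AZ → (q4, aaaaaaabb, AZ)
  read a, top A: go to q4, push ε → (q4, aaaaaabb, Z)
  read a, top Z: go to q4, push AZ → (q4, aaaaabb, AZ)
  read a, top A: go to q4, push ε → (q4, aaaabb, Z)
  read a, top Z: go to q4, push AZ → (q4, aaabb, AZ)
  read a, top A: go to q4, push ε → (q4, aabb, Z)
  read a, top Z: go to q4, push AZ → (q4, abb, AZ)
  read a, top A: go to q4, push ε → (q4, bb, Z)
  read b, top Z: go to q3, push Z → (q3, b, Z)
  read b, top Z: go to q3, push ε → (q3, ε, ε)
All input consumed and the stack is empty.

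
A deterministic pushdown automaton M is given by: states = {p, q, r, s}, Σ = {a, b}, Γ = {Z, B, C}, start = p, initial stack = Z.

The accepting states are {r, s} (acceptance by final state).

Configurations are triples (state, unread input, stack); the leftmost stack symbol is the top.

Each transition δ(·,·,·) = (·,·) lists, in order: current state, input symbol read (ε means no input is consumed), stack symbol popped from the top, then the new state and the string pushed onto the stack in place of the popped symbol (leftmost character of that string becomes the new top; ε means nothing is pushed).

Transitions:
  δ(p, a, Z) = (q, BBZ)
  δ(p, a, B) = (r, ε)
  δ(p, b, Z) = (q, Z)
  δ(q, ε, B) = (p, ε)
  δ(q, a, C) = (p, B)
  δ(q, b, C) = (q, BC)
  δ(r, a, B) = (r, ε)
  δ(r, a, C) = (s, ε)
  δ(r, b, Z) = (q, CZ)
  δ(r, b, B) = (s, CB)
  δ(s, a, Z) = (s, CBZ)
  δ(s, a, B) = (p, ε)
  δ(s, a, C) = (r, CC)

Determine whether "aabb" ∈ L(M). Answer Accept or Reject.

Reject

(p, aabb, Z)
  read a, top Z: go to q, push BBZ → (q, abb, BBZ)
  ε-move, top B: go to p, push ε → (p, abb, BZ)
  read a, top B: go to r, push ε → (r, bb, Z)
  read b, top Z: go to q, push CZ → (q, b, CZ)
  read b, top C: go to q, push BC → (q, ε, BCZ)
  ε-move, top B: go to p, push ε → (p, ε, CZ)
All input consumed; state p ∉ F and no further ε-move applies.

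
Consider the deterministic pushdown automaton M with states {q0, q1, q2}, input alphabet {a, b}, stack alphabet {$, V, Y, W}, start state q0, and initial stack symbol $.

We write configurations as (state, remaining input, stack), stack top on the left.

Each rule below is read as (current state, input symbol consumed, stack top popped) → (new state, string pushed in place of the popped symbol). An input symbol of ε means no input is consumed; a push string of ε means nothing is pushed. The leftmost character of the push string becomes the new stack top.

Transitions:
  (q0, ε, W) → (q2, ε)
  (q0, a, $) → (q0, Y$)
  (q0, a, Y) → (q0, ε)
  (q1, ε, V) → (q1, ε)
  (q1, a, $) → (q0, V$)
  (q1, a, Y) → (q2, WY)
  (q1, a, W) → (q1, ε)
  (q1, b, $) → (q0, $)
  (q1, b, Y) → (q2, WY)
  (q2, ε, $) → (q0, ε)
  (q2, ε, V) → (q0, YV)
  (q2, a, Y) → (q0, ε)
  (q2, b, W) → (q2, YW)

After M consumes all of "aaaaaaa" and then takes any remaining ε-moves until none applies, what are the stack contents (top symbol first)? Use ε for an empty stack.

(q0, aaaaaaa, $) ⊢ (q0, aaaaaa, Y$) ⊢ (q0, aaaaa, $) ⊢ (q0, aaaa, Y$) ⊢ (q0, aaa, $) ⊢ (q0, aa, Y$) ⊢ (q0, a, $) ⊢ (q0, ε, Y$)
All input consumed in state q0 with stack Y$.

Y$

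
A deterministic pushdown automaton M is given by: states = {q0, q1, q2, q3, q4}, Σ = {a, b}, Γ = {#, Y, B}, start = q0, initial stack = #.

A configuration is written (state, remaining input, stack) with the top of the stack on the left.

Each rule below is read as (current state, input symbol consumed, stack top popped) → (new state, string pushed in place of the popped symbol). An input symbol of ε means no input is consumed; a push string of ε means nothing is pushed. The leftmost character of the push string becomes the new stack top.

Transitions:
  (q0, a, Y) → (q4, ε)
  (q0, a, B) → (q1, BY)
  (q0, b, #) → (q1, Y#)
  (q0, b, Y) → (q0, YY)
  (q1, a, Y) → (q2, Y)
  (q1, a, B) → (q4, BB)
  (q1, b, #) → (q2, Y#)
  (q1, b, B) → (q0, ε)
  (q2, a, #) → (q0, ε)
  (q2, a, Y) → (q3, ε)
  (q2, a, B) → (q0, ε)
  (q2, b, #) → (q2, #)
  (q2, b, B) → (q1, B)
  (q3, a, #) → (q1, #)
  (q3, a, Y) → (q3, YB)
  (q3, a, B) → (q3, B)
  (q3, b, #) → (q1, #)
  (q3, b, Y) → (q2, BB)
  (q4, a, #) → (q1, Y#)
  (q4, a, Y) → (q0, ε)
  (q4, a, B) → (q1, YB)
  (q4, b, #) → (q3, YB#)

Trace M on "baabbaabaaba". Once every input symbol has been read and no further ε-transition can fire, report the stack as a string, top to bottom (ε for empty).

#

(q0, baabbaabaaba, #)
  read b, top #: go to q1, push Y# → (q1, aabbaabaaba, Y#)
  read a, top Y: go to q2, push Y → (q2, abbaabaaba, Y#)
  read a, top Y: go to q3, push ε → (q3, bbaabaaba, #)
  read b, top #: go to q1, push # → (q1, baabaaba, #)
  read b, top #: go to q2, push Y# → (q2, aabaaba, Y#)
  read a, top Y: go to q3, push ε → (q3, abaaba, #)
  read a, top #: go to q1, push # → (q1, baaba, #)
  read b, top #: go to q2, push Y# → (q2, aaba, Y#)
  read a, top Y: go to q3, push ε → (q3, aba, #)
  read a, top #: go to q1, push # → (q1, ba, #)
  read b, top #: go to q2, push Y# → (q2, a, Y#)
  read a, top Y: go to q3, push ε → (q3, ε, #)
All input consumed in state q3 with stack #.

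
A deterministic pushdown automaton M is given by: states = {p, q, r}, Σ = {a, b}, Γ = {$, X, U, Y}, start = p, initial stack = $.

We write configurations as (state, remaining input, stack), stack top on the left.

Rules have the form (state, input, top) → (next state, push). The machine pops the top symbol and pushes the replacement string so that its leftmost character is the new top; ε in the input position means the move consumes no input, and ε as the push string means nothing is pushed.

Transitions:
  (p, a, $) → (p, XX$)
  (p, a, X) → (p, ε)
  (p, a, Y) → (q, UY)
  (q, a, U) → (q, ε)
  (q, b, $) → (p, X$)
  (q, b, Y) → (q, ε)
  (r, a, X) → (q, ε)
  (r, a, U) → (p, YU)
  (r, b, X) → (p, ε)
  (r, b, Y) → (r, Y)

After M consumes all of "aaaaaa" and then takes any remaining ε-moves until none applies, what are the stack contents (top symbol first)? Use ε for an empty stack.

$

(p, aaaaaa, $) ⊢ (p, aaaaa, XX$) ⊢ (p, aaaa, X$) ⊢ (p, aaa, $) ⊢ (p, aa, XX$) ⊢ (p, a, X$) ⊢ (p, ε, $)
All input consumed in state p with stack $.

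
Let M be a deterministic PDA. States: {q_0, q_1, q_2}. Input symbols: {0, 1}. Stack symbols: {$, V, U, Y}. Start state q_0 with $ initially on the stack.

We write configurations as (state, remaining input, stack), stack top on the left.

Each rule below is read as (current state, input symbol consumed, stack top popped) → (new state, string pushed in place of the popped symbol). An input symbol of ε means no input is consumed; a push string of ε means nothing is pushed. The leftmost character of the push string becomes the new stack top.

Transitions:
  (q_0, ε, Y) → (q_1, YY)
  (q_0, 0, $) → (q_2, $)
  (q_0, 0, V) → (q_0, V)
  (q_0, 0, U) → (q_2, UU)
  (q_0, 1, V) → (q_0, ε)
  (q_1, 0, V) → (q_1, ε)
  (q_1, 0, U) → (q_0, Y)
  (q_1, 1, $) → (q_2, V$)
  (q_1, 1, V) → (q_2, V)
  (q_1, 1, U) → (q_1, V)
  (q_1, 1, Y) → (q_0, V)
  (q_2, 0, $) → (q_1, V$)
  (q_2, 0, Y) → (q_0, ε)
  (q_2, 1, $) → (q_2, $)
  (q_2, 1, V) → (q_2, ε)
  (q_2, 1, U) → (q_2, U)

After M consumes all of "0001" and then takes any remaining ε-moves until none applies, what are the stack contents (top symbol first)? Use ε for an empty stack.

(q_0, 0001, $)
  read 0, top $: go to q_2, push $ → (q_2, 001, $)
  read 0, top $: go to q_1, push V$ → (q_1, 01, V$)
  read 0, top V: go to q_1, push ε → (q_1, 1, $)
  read 1, top $: go to q_2, push V$ → (q_2, ε, V$)
All input consumed in state q_2 with stack V$.

V$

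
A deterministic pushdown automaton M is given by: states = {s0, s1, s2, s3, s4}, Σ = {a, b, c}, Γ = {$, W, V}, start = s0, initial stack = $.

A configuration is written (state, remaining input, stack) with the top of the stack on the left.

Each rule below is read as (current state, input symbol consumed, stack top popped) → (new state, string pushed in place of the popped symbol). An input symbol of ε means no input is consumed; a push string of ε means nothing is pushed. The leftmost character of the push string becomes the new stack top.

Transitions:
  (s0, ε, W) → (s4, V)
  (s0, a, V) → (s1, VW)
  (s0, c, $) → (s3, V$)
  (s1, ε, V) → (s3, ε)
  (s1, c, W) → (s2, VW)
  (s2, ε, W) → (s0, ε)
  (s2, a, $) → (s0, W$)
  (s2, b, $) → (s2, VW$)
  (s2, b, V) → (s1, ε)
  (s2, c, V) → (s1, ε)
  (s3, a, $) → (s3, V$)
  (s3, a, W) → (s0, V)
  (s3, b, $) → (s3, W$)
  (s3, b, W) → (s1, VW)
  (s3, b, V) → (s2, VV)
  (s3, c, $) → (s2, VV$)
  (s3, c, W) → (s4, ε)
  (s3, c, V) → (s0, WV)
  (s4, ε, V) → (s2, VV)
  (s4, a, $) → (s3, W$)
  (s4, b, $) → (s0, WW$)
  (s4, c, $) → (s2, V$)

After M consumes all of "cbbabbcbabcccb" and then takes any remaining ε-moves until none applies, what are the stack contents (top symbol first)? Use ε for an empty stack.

(s0, cbbabbcbabcccb, $)
  read c, top $: go to s3, push V$ → (s3, bbabbcbabcccb, V$)
  read b, top V: go to s2, push VV → (s2, babbcbabcccb, VV$)
  read b, top V: go to s1, push ε → (s1, abbcbabcccb, V$)
  ε-move, top V: go to s3, push ε → (s3, abbcbabcccb, $)
  read a, top $: go to s3, push V$ → (s3, bbcbabcccb, V$)
  read b, top V: go to s2, push VV → (s2, bcbabcccb, VV$)
  read b, top V: go to s1, push ε → (s1, cbabcccb, V$)
  ε-move, top V: go to s3, push ε → (s3, cbabcccb, $)
  read c, top $: go to s2, push VV$ → (s2, babcccb, VV$)
  read b, top V: go to s1, push ε → (s1, abcccb, V$)
  ε-move, top V: go to s3, push ε → (s3, abcccb, $)
  read a, top $: go to s3, push V$ → (s3, bcccb, V$)
  read b, top V: go to s2, push VV → (s2, cccb, VV$)
  read c, top V: go to s1, push ε → (s1, ccb, V$)
  ε-move, top V: go to s3, push ε → (s3, ccb, $)
  read c, top $: go to s2, push VV$ → (s2, cb, VV$)
  read c, top V: go to s1, push ε → (s1, b, V$)
  ε-move, top V: go to s3, push ε → (s3, b, $)
  read b, top $: go to s3, push W$ → (s3, ε, W$)
All input consumed in state s3 with stack W$.

W$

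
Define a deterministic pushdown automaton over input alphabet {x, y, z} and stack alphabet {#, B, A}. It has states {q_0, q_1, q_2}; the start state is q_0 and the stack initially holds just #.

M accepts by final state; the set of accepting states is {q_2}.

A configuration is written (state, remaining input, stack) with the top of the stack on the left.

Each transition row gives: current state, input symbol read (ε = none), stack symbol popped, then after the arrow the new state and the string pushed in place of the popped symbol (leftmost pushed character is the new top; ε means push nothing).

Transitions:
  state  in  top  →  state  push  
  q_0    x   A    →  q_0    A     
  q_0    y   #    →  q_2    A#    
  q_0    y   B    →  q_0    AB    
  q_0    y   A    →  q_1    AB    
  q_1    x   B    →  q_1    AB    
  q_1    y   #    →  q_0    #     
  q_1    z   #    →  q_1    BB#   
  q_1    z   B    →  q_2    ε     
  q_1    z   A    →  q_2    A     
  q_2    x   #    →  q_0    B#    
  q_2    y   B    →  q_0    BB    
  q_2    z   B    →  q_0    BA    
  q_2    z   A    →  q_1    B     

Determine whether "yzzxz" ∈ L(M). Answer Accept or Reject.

(q_0, yzzxz, #) ⊢ (q_2, zzxz, A#) ⊢ (q_1, zxz, B#) ⊢ (q_2, xz, #) ⊢ (q_0, z, B#)
No transition applies at (q_0, z, B#); input not fully consumed.

Reject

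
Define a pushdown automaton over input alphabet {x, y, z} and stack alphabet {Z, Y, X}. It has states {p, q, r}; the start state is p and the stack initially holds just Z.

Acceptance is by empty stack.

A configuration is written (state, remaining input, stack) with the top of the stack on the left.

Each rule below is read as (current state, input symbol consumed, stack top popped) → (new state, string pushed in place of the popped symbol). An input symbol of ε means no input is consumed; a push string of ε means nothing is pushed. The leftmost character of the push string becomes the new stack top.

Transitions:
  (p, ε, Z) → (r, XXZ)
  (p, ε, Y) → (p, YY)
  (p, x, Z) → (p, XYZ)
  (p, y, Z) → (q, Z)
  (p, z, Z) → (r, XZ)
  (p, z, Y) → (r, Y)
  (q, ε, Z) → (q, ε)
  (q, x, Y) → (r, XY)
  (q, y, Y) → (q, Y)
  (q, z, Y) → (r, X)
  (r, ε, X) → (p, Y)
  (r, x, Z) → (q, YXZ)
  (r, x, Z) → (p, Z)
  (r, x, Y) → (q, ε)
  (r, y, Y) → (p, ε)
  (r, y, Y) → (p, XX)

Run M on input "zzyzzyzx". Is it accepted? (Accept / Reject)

One accepting computation: (p, zzyzzyzx, Z) ⊢ (r, zyzzyzx, XZ) ⊢ (p, zyzzyzx, YZ) ⊢ (r, yzzyzx, YZ) ⊢ (p, zzyzx, Z) ⊢ (r, zyzx, XZ) ⊢ (p, zyzx, YZ) ⊢ (p, zyzx, YYZ) ⊢ (r, yzx, YYZ) ⊢ (p, zx, YZ) ⊢ (r, x, YZ) ⊢ (q, ε, Z) ⊢ (q, ε, ε)
All input consumed and the stack is empty.

Accept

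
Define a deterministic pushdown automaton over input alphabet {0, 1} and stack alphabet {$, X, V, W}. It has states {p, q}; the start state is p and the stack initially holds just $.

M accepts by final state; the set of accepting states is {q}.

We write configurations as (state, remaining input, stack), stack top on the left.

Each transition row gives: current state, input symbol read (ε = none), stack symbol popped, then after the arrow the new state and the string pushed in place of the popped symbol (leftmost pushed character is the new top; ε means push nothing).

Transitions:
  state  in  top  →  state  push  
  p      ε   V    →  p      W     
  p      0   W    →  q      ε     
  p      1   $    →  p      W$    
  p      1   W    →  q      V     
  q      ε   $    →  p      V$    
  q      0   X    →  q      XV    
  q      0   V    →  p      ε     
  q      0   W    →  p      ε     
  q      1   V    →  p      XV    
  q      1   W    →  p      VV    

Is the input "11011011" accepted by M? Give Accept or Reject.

Accept

(p, 11011011, $) ⊢ (p, 1011011, W$) ⊢ (q, 011011, V$) ⊢ (p, 11011, $) ⊢ (p, 1011, W$) ⊢ (q, 011, V$) ⊢ (p, 11, $) ⊢ (p, 1, W$) ⊢ (q, ε, V$)
All input consumed; state q ∈ F.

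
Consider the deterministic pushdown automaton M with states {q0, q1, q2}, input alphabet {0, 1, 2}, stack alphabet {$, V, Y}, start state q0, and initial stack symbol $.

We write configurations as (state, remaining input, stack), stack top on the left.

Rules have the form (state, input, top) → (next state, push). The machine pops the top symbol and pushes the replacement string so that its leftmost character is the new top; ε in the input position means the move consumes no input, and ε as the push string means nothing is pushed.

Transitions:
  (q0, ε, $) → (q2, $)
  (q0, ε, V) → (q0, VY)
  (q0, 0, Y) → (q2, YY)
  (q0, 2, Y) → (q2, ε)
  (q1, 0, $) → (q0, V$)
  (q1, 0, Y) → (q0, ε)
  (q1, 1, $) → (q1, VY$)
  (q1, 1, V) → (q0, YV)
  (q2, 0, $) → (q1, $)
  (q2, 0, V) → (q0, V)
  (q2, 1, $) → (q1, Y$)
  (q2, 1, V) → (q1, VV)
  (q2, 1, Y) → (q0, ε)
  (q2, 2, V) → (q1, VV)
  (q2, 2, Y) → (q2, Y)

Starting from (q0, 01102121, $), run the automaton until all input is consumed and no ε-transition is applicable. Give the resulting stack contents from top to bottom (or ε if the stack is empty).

VVY$

(q0, 01102121, $)
  ε-move, top $: go to q2, push $ → (q2, 01102121, $)
  read 0, top $: go to q1, push $ → (q1, 1102121, $)
  read 1, top $: go to q1, push VY$ → (q1, 102121, VY$)
  read 1, top V: go to q0, push YV → (q0, 02121, YVY$)
  read 0, top Y: go to q2, push YY → (q2, 2121, YYVY$)
  read 2, top Y: go to q2, push Y → (q2, 121, YYVY$)
  read 1, top Y: go to q0, push ε → (q0, 21, YVY$)
  read 2, top Y: go to q2, push ε → (q2, 1, VY$)
  read 1, top V: go to q1, push VV → (q1, ε, VVY$)
All input consumed in state q1 with stack VVY$.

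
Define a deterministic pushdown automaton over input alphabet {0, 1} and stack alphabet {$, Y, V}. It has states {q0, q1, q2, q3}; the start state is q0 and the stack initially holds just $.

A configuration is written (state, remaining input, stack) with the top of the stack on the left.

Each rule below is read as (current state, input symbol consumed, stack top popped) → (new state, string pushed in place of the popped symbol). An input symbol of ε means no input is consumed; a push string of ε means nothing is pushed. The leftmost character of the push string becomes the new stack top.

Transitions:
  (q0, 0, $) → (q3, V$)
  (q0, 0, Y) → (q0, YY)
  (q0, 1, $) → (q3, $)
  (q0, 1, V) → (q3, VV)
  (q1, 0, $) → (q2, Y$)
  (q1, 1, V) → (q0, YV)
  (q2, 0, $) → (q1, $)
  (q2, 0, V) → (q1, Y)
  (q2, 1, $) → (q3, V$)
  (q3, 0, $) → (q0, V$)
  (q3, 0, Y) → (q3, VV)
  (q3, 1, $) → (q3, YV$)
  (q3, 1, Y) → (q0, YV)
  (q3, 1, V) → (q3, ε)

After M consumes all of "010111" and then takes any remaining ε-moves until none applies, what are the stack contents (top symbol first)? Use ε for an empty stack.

$

(q0, 010111, $) ⊢ (q3, 10111, V$) ⊢ (q3, 0111, $) ⊢ (q0, 111, V$) ⊢ (q3, 11, VV$) ⊢ (q3, 1, V$) ⊢ (q3, ε, $)
All input consumed in state q3 with stack $.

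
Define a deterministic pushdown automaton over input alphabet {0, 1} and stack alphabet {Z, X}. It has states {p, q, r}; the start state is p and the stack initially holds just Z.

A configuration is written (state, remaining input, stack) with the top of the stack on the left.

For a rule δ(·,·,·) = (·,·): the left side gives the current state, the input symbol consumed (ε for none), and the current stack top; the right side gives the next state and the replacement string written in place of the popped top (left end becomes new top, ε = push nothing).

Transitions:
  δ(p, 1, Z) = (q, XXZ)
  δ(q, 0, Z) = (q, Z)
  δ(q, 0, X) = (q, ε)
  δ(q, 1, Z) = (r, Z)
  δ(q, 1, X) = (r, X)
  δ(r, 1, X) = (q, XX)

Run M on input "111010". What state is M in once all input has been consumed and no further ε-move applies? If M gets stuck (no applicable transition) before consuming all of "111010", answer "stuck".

stuck

(p, 111010, Z) ⊢ (q, 11010, XXZ) ⊢ (r, 1010, XXZ) ⊢ (q, 010, XXXZ) ⊢ (q, 10, XXZ) ⊢ (r, 0, XXZ)
No transition for (r, 0, top X); M blocks with input 0 remaining.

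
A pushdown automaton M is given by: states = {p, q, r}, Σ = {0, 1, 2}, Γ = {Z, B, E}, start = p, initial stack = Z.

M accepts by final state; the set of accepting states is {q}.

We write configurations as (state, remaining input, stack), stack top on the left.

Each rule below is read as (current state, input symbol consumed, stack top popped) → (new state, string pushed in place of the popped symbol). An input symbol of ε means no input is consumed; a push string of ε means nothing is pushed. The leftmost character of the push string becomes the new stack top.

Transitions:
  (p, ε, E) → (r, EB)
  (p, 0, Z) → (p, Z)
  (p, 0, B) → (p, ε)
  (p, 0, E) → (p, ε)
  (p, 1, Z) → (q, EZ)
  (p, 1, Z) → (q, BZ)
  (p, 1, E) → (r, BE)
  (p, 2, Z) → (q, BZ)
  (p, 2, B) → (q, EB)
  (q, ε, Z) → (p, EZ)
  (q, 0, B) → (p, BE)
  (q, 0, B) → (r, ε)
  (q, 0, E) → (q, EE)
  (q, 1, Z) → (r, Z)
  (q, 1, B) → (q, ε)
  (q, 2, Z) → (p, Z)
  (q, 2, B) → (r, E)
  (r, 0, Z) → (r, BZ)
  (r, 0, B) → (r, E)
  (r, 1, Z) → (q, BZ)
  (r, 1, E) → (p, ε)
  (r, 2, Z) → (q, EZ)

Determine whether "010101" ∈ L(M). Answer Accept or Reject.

Accept

One accepting computation: (p, 010101, Z) ⊢ (p, 10101, Z) ⊢ (q, 0101, BZ) ⊢ (r, 101, Z) ⊢ (q, 01, BZ) ⊢ (r, 1, Z) ⊢ (q, ε, BZ)
All input consumed and state q ∈ F.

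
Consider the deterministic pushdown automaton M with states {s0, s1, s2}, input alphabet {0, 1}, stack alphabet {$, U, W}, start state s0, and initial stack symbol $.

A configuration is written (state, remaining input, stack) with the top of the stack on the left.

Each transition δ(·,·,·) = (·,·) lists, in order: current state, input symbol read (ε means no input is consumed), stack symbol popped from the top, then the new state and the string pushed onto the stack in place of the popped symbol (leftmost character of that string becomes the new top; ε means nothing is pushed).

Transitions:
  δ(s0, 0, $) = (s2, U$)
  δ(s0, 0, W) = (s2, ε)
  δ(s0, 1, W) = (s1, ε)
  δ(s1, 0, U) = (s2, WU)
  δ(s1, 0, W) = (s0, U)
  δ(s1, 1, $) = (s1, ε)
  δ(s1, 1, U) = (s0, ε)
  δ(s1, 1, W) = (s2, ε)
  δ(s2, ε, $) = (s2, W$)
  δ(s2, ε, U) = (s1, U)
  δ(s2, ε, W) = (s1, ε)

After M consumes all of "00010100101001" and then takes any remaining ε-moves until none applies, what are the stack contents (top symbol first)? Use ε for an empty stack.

$

(s0, 00010100101001, $)
  read 0, top $: go to s2, push U$ → (s2, 0010100101001, U$)
  ε-move, top U: go to s1, push U → (s1, 0010100101001, U$)
  read 0, top U: go to s2, push WU → (s2, 010100101001, WU$)
  ε-move, top W: go to s1, push ε → (s1, 010100101001, U$)
  read 0, top U: go to s2, push WU → (s2, 10100101001, WU$)
  ε-move, top W: go to s1, push ε → (s1, 10100101001, U$)
  read 1, top U: go to s0, push ε → (s0, 0100101001, $)
  read 0, top $: go to s2, push U$ → (s2, 100101001, U$)
  ε-move, top U: go to s1, push U → (s1, 100101001, U$)
  read 1, top U: go to s0, push ε → (s0, 00101001, $)
  read 0, top $: go to s2, push U$ → (s2, 0101001, U$)
  ε-move, top U: go to s1, push U → (s1, 0101001, U$)
  read 0, top U: go to s2, push WU → (s2, 101001, WU$)
  ε-move, top W: go to s1, push ε → (s1, 101001, U$)
  read 1, top U: go to s0, push ε → (s0, 01001, $)
  read 0, top $: go to s2, push U$ → (s2, 1001, U$)
  ε-move, top U: go to s1, push U → (s1, 1001, U$)
  read 1, top U: go to s0, push ε → (s0, 001, $)
  read 0, top $: go to s2, push U$ → (s2, 01, U$)
  ε-move, top U: go to s1, push U → (s1, 01, U$)
  read 0, top U: go to s2, push WU → (s2, 1, WU$)
  ε-move, top W: go to s1, push ε → (s1, 1, U$)
  read 1, top U: go to s0, push ε → (s0, ε, $)
All input consumed in state s0 with stack $.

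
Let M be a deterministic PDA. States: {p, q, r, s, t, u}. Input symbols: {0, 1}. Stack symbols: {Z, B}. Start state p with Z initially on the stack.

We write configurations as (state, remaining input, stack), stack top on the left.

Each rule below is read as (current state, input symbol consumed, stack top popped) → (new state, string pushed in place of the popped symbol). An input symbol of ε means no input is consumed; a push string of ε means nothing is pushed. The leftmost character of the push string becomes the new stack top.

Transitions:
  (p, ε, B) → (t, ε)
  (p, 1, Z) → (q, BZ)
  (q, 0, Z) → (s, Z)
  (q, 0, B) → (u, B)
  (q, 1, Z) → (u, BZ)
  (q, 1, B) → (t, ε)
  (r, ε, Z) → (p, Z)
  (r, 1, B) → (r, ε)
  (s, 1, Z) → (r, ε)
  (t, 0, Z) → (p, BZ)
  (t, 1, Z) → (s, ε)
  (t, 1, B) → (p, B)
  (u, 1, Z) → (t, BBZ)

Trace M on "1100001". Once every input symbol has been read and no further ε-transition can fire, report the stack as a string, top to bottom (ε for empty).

ε

(p, 1100001, Z)
  read 1, top Z: go to q, push BZ → (q, 100001, BZ)
  read 1, top B: go to t, push ε → (t, 00001, Z)
  read 0, top Z: go to p, push BZ → (p, 0001, BZ)
  ε-move, top B: go to t, push ε → (t, 0001, Z)
  read 0, top Z: go to p, push BZ → (p, 001, BZ)
  ε-move, top B: go to t, push ε → (t, 001, Z)
  read 0, top Z: go to p, push BZ → (p, 01, BZ)
  ε-move, top B: go to t, push ε → (t, 01, Z)
  read 0, top Z: go to p, push BZ → (p, 1, BZ)
  ε-move, top B: go to t, push ε → (t, 1, Z)
  read 1, top Z: go to s, push ε → (s, ε, ε)
All input consumed in state s with stack ε.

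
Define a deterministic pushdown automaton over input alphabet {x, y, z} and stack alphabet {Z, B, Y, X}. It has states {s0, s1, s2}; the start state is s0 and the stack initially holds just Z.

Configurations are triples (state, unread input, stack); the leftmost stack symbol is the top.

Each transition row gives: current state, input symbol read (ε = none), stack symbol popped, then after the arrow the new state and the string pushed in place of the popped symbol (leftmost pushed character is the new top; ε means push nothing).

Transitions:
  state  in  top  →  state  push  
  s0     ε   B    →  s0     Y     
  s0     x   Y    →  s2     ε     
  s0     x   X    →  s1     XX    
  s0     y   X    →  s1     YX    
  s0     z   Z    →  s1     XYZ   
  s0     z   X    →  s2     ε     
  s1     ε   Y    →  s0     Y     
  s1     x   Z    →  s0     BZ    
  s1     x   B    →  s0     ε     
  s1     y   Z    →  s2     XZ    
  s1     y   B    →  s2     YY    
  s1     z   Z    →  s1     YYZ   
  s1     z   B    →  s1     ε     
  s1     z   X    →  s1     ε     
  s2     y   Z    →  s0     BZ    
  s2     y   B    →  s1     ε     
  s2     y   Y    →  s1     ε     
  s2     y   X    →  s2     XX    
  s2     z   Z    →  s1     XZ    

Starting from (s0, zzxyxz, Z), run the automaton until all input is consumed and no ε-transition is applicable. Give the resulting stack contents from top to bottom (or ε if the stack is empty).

(s0, zzxyxz, Z)
  read z, top Z: go to s1, push XYZ → (s1, zxyxz, XYZ)
  read z, top X: go to s1, push ε → (s1, xyxz, YZ)
  ε-move, top Y: go to s0, push Y → (s0, xyxz, YZ)
  read x, top Y: go to s2, push ε → (s2, yxz, Z)
  read y, top Z: go to s0, push BZ → (s0, xz, BZ)
  ε-move, top B: go to s0, push Y → (s0, xz, YZ)
  read x, top Y: go to s2, push ε → (s2, z, Z)
  read z, top Z: go to s1, push XZ → (s1, ε, XZ)
All input consumed in state s1 with stack XZ.

XZ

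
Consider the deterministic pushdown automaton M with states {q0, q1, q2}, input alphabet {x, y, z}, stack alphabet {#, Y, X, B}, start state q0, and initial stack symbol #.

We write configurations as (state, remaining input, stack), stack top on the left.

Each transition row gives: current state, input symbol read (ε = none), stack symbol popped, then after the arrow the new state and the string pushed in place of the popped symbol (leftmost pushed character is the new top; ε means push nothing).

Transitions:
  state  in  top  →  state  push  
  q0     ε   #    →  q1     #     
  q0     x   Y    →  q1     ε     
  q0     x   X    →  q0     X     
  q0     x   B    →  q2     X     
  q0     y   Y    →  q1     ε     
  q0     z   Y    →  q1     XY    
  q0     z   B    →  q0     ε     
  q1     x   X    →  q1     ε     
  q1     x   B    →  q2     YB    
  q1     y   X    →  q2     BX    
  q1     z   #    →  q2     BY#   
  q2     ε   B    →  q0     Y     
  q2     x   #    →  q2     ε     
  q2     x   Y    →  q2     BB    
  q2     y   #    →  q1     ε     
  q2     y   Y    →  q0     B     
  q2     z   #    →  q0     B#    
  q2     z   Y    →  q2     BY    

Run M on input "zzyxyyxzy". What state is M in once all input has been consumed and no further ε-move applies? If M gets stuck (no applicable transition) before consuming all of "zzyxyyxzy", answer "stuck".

(q0, zzyxyyxzy, #)
  ε-move, top #: go to q1, push # → (q1, zzyxyyxzy, #)
  read z, top #: go to q2, push BY# → (q2, zyxyyxzy, BY#)
  ε-move, top B: go to q0, push Y → (q0, zyxyyxzy, YY#)
  read z, top Y: go to q1, push XY → (q1, yxyyxzy, XYY#)
  read y, top X: go to q2, push BX → (q2, xyyxzy, BXYY#)
  ε-move, top B: go to q0, push Y → (q0, xyyxzy, YXYY#)
  read x, top Y: go to q1, push ε → (q1, yyxzy, XYY#)
  read y, top X: go to q2, push BX → (q2, yxzy, BXYY#)
  ε-move, top B: go to q0, push Y → (q0, yxzy, YXYY#)
  read y, top Y: go to q1, push ε → (q1, xzy, XYY#)
  read x, top X: go to q1, push ε → (q1, zy, YY#)
No transition for (q1, z, top Y); M blocks with input zy remaining.

stuck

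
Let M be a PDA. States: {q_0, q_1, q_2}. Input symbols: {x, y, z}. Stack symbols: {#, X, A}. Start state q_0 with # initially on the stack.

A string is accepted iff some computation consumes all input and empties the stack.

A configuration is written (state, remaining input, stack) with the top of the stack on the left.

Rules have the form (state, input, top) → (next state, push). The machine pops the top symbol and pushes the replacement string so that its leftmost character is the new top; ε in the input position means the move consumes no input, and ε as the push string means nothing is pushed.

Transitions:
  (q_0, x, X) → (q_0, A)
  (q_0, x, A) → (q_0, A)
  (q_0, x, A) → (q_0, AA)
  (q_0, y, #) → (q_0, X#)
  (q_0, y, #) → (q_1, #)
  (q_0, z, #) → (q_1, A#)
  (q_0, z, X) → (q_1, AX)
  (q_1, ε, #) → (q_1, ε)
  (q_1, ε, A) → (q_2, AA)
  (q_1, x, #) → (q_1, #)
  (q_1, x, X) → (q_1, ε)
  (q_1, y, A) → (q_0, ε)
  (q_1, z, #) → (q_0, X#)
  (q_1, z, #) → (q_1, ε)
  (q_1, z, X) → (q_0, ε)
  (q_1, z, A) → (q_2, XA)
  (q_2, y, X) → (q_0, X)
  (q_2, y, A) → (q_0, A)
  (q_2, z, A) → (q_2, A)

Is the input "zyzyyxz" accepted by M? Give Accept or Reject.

Accept

One accepting computation: (q_0, zyzyyxz, #) ⊢ (q_1, yzyyxz, A#) ⊢ (q_0, zyyxz, #) ⊢ (q_1, yyxz, A#) ⊢ (q_0, yxz, #) ⊢ (q_1, xz, #) ⊢ (q_1, z, #) ⊢ (q_1, ε, ε)
All input consumed and the stack is empty.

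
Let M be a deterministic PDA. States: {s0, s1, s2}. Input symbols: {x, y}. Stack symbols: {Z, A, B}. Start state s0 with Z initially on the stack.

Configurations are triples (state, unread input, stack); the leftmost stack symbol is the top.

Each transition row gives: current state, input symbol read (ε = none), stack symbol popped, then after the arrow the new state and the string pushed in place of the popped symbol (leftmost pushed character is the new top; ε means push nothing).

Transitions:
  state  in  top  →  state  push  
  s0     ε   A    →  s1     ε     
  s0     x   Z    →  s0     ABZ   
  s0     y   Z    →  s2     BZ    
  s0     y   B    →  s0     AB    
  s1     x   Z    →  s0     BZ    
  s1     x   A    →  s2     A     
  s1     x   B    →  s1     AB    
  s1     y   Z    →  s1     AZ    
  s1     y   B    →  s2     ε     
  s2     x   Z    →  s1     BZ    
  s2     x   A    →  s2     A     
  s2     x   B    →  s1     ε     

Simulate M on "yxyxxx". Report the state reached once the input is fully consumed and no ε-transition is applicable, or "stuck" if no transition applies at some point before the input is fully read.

(s0, yxyxxx, Z)
  read y, top Z: go to s2, push BZ → (s2, xyxxx, BZ)
  read x, top B: go to s1, push ε → (s1, yxxx, Z)
  read y, top Z: go to s1, push AZ → (s1, xxx, AZ)
  read x, top A: go to s2, push A → (s2, xx, AZ)
  read x, top A: go to s2, push A → (s2, x, AZ)
  read x, top A: go to s2, push A → (s2, ε, AZ)
All input consumed; M is in state s2.

s2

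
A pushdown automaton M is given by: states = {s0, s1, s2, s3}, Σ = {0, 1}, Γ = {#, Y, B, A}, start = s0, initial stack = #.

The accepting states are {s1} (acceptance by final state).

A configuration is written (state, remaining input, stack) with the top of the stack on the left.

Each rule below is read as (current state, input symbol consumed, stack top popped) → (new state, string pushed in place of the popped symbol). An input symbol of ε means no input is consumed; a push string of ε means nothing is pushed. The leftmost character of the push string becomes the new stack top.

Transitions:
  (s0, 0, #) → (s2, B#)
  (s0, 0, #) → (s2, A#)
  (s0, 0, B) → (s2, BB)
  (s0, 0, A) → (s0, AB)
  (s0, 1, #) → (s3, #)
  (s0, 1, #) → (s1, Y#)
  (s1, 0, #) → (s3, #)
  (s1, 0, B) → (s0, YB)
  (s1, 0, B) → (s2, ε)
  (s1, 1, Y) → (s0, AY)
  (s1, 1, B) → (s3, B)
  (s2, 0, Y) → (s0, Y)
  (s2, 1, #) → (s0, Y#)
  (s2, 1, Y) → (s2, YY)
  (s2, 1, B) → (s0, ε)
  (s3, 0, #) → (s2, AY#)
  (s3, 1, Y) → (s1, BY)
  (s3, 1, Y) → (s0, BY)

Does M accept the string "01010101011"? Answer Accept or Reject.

Accept

One accepting computation: (s0, 01010101011, #) ⊢ (s2, 1010101011, B#) ⊢ (s0, 010101011, #) ⊢ (s2, 10101011, B#) ⊢ (s0, 0101011, #) ⊢ (s2, 101011, B#) ⊢ (s0, 01011, #) ⊢ (s2, 1011, B#) ⊢ (s0, 011, #) ⊢ (s2, 11, B#) ⊢ (s0, 1, #) ⊢ (s1, ε, Y#)
All input consumed and state s1 ∈ F.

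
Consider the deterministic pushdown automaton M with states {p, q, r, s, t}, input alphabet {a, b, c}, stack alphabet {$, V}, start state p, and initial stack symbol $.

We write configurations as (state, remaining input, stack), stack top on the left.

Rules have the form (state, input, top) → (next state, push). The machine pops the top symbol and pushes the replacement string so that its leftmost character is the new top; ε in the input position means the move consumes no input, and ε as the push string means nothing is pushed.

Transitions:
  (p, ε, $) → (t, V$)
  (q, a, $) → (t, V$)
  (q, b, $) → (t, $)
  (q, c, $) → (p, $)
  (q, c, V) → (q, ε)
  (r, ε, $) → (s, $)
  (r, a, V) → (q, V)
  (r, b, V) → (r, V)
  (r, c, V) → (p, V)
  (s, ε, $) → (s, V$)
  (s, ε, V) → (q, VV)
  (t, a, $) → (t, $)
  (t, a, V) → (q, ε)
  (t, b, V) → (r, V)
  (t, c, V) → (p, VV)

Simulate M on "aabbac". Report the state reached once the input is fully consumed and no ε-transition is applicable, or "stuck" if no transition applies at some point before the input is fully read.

(p, aabbac, $) ⊢ (t, aabbac, V$) ⊢ (q, abbac, $) ⊢ (t, bbac, V$) ⊢ (r, bac, V$) ⊢ (r, ac, V$) ⊢ (q, c, V$) ⊢ (q, ε, $)
All input consumed; M is in state q.

q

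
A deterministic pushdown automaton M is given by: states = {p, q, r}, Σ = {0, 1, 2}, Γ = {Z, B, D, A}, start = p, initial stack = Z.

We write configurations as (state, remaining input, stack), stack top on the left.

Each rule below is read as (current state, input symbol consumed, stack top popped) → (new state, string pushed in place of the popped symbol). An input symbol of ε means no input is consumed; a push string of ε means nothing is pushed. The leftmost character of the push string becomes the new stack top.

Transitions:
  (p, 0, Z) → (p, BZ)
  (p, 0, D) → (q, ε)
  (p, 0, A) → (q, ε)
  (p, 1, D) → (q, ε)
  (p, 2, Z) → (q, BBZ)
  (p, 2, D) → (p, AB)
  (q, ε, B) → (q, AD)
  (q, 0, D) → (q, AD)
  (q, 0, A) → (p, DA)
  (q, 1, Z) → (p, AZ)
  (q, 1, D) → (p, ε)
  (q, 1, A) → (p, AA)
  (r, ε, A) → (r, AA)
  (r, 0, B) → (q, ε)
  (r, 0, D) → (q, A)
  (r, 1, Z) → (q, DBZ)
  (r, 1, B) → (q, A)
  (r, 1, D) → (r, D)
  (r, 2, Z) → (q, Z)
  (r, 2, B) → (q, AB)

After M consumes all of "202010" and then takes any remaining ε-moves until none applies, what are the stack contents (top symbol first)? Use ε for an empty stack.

ADADBZ

(p, 202010, Z)
  read 2, top Z: go to q, push BBZ → (q, 02010, BBZ)
  ε-move, top B: go to q, push AD → (q, 02010, ADBZ)
  read 0, top A: go to p, push DA → (p, 2010, DADBZ)
  read 2, top D: go to p, push AB → (p, 010, ABADBZ)
  read 0, top A: go to q, push ε → (q, 10, BADBZ)
  ε-move, top B: go to q, push AD → (q, 10, ADADBZ)
  read 1, top A: go to p, push AA → (p, 0, AADADBZ)
  read 0, top A: go to q, push ε → (q, ε, ADADBZ)
All input consumed in state q with stack ADADBZ.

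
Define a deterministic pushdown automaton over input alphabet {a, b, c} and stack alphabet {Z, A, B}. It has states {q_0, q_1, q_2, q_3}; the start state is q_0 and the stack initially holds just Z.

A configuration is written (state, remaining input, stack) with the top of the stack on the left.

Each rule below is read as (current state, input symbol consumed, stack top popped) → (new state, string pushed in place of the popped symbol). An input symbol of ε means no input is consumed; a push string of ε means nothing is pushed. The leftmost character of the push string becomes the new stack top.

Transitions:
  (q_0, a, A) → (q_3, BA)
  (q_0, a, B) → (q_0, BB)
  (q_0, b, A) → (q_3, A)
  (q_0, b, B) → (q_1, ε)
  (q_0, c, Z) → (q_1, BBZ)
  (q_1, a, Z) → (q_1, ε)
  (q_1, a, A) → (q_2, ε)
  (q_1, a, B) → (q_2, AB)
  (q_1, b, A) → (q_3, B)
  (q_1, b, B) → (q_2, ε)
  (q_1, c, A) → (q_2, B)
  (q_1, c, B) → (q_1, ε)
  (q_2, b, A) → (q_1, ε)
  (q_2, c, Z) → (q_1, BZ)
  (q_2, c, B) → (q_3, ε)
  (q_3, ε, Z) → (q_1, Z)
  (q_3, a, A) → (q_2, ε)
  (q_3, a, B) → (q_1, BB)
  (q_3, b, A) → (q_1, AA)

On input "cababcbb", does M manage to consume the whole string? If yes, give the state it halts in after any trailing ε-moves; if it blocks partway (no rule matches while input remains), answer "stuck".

stuck

(q_0, cababcbb, Z) ⊢ (q_1, ababcbb, BBZ) ⊢ (q_2, babcbb, ABBZ) ⊢ (q_1, abcbb, BBZ) ⊢ (q_2, bcbb, ABBZ) ⊢ (q_1, cbb, BBZ) ⊢ (q_1, bb, BZ) ⊢ (q_2, b, Z)
No transition for (q_2, b, top Z); M blocks with input b remaining.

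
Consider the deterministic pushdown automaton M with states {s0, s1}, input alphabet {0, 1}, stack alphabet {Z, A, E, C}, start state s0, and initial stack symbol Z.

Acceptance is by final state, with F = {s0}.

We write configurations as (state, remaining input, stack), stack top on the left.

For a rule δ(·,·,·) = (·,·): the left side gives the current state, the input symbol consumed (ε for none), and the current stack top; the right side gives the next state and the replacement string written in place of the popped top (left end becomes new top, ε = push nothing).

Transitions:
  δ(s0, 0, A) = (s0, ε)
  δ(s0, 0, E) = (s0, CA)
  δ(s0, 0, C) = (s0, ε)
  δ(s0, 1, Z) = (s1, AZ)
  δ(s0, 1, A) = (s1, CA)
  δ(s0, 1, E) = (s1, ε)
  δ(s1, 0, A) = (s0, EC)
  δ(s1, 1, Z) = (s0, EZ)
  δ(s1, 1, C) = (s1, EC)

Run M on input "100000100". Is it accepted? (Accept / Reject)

(s0, 100000100, Z)
  read 1, top Z: go to s1, push AZ → (s1, 00000100, AZ)
  read 0, top A: go to s0, push EC → (s0, 0000100, ECZ)
  read 0, top E: go to s0, push CA → (s0, 000100, CACZ)
  read 0, top C: go to s0, push ε → (s0, 00100, ACZ)
  read 0, top A: go to s0, push ε → (s0, 0100, CZ)
  read 0, top C: go to s0, push ε → (s0, 100, Z)
  read 1, top Z: go to s1, push AZ → (s1, 00, AZ)
  read 0, top A: go to s0, push EC → (s0, 0, ECZ)
  read 0, top E: go to s0, push CA → (s0, ε, CACZ)
All input consumed; state s0 ∈ F.

Accept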